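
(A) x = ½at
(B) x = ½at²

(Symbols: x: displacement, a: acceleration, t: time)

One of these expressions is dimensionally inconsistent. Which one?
(A)

(A) x = ½at: LHS [L], RHS [L T^-1] ✗
(B) x = ½at²: LHS [L], RHS [L] ✓

Expression (A) x = ½at is dimensionally incorrect.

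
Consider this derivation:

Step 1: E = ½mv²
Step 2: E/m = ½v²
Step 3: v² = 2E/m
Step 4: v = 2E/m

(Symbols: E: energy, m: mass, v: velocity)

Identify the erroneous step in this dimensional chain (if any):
Step 4

Step 1: E = ½mv² → LHS [L^2 M T^-2], RHS [L^2 M T^-2] ✓
Step 2: E/m = ½v² → LHS [L^2 T^-2], RHS [L^2 T^-2] ✓
Step 3: v² = 2E/m → LHS [L^2 T^-2], RHS [L^2 T^-2] ✓
Step 4: v = 2E/m → LHS [L T^-1], RHS [L^2 T^-2] ✗

The first dimensional inconsistency appears in step 4: v = 2E/m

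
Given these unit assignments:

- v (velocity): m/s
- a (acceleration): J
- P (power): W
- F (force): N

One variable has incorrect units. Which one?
a

The variable a (acceleration) should have units m/s², not J.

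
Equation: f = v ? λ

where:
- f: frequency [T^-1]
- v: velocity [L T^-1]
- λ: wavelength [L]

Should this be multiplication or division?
division (÷): f = v ÷ λ

f [T^-1]; v [L T^-1]; λ [L].
v × λ → [L^2 T^-1] ✗
v ÷ λ → [T^-1] ✓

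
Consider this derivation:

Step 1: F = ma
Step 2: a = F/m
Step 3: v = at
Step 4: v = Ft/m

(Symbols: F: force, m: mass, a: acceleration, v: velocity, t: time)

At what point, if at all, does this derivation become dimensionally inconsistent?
No step introduces an error — all steps are dimensionally consistent.

Step 1: F = ma → LHS [L M T^-2], RHS [L M T^-2] ✓
Step 2: a = F/m → LHS [L T^-2], RHS [L T^-2] ✓
Step 3: v = at → LHS [L T^-1], RHS [L T^-1] ✓
Step 4: v = Ft/m → LHS [L T^-1], RHS [L T^-1] ✓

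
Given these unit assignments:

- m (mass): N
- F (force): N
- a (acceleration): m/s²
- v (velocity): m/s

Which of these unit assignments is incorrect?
m

The variable m (mass) should have units kg, not N.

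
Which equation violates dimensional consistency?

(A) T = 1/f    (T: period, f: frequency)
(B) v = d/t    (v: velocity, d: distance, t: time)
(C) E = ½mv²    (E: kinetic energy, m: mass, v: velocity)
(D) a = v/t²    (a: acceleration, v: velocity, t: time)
(D) a = v/t²

The equation (D) a = v/t² is dimensionally incorrect.

LHS (a): [L T^-2]
RHS (v/t²): [L T^-3] ✗

The dimensions do not match. The other three equations balance.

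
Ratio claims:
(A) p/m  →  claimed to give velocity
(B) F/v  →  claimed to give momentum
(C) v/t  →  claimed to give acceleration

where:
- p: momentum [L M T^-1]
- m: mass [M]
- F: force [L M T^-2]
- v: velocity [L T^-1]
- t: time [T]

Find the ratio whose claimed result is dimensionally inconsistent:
(B) F/v does not give momentum

(A) p/m: [L T^-1] = velocity [L T^-1] ✓
(B) F/v: [M T^-1] ≠ momentum [L M T^-1] ✗
(C) v/t: [L T^-2] = acceleration [L T^-2] ✓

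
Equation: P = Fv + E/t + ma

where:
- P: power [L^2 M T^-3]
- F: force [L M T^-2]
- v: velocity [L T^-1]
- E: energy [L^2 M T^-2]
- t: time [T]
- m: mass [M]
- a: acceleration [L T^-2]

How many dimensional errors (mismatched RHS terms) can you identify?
1

LHS P: [L^2 M T^-3]
- Fv: [L^2 M T^-3] ✓
- E/t: [L^2 M T^-3] ✓
- ma: [L M T^-2] ✗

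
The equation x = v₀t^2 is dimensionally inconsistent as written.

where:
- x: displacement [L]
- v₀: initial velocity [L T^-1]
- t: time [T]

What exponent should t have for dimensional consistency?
The exponent of t should be 1: x = v₀t

The LHS x has dimensions [L]; t has dimensions [T].
As written, the RHS v₀t^2 (exponent 2 on t) has dimensions [L T], which does not match.
With exponent 1, the RHS v₀t has dimensions [L], matching the LHS.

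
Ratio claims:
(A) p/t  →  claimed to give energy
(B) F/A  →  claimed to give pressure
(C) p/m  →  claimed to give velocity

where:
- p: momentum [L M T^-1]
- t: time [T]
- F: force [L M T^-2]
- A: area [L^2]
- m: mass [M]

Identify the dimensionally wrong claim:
(A) p/t does not give energy

(A) p/t: [L M T^-2] ≠ energy [L^2 M T^-2] ✗
(B) F/A: [L^-1 M T^-2] = pressure [L^-1 M T^-2] ✓
(C) p/m: [L T^-1] = velocity [L T^-1] ✓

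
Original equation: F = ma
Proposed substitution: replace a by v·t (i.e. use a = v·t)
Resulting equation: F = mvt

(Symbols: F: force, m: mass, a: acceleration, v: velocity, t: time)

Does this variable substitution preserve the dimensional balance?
No

[a] = [L T^-2] and [v·t] = [L]. These differ, so the substitution replaces a quantity by one of different dimensions and the result F = mvt has LHS [L M T^-2] vs RHS [L M] — inconsistent.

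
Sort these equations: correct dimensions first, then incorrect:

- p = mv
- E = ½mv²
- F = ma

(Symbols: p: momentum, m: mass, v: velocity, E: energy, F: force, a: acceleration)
Dimensionally correct: p = mv, E = ½mv², F = ma
Dimensionally incorrect: none
Ordered (correct first, then incorrect): p = mv, E = ½mv², F = ma

- p = mv: LHS [L M T^-1], RHS [L M T^-1] → correct ✓
- E = ½mv²: LHS [L^2 M T^-2], RHS [L^2 M T^-2] → correct ✓
- F = ma: LHS [L M T^-2], RHS [L M T^-2] → correct ✓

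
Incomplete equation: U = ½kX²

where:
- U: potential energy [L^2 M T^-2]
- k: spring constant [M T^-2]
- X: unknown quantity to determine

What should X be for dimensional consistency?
X = x (displacement), dimensions [L]

U has dimensions [L^2 M T^-2]; the rest of the RHS (½k) has dimensions [M T^-2].
So X² must have dimensions [L^2], i.e. X has dimensions [L] — X = x (displacement).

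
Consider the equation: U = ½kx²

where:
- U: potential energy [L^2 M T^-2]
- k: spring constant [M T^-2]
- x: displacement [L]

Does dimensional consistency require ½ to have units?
No

U has dimensions [L^2 M T^-2] and kx² already has dimensions [L^2 M T^-2], so the equation balances without ½ contributing any dimensions. ½ is a pure (dimensionless) number; changing or removing it would not affect dimensional consistency.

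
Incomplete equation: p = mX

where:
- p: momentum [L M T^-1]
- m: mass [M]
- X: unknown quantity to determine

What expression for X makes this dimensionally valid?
X = v (velocity), dimensions [L T^-1]

p has dimensions [L M T^-1]; the rest of the RHS (m) has dimensions [M].
So X must have dimensions [L T^-1] — X = v (velocity).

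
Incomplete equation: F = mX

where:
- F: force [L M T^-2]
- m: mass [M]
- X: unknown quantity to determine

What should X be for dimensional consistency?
X = a (acceleration), dimensions [L T^-2]

F has dimensions [L M T^-2]; the rest of the RHS (m) has dimensions [M].
So X must have dimensions [L T^-2] — X = a (acceleration).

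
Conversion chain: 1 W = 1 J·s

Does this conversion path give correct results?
The chain is incorrect (it contains an error).

Incorrect: Watt is J/s, not J·s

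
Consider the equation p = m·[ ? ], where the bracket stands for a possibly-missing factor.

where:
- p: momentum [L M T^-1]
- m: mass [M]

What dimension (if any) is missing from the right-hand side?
[L T^-1] — velocity (e.g. v)

p has dimensions [L M T^-1]; m has dimensions [M].
The bracketed factor must supply [L M T^-1] / [M] = [L T^-1].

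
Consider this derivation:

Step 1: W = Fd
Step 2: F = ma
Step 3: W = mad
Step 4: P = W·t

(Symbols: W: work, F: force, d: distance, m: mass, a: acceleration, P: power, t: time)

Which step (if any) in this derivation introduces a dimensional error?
Step 4

Step 1: W = Fd → LHS [L^2 M T^-2], RHS [L^2 M T^-2] ✓
Step 2: F = ma → LHS [L M T^-2], RHS [L M T^-2] ✓
Step 3: W = mad → LHS [L^2 M T^-2], RHS [L^2 M T^-2] ✓
Step 4: P = W·t → LHS [L^2 M T^-3], RHS [L^2 M T^-1] ✗

The first dimensional inconsistency appears in step 4: P = W·t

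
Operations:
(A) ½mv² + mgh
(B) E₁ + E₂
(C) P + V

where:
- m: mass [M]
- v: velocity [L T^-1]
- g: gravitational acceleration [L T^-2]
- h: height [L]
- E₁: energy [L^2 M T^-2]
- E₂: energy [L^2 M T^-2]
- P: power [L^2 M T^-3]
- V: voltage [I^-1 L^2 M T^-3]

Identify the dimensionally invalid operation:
(C) P + V

(A) ½mv² + mgh: ½mv² [L^2 M T^-2] and mgh [L^2 M T^-2] — same dimensions ✓
(B) E₁ + E₂: E₁ [L^2 M T^-2] and E₂ [L^2 M T^-2] — same dimensions ✓
(C) P + V: P [L^2 M T^-3] and V [I^-1 L^2 M T^-3] — different dimensions cannot be added/subtracted ✗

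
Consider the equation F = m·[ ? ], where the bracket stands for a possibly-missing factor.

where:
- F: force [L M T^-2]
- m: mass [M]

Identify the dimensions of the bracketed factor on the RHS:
[L T^-2] — acceleration (e.g. a)

F has dimensions [L M T^-2]; m has dimensions [M].
The bracketed factor must supply [L M T^-2] / [M] = [L T^-2].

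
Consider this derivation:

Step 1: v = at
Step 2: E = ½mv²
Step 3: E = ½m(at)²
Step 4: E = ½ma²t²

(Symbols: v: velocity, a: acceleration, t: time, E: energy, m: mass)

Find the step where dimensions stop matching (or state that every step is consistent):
No step introduces an error — all steps are dimensionally consistent.

Step 1: v = at → LHS [L T^-1], RHS [L T^-1] ✓
Step 2: E = ½mv² → LHS [L^2 M T^-2], RHS [L^2 M T^-2] ✓
Step 3: E = ½m(at)² → LHS [L^2 M T^-2], RHS [L^2 M T^-2] ✓
Step 4: E = ½ma²t² → LHS [L^2 M T^-2], RHS [L^2 M T^-2] ✓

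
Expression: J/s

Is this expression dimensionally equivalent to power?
Yes

The expression J/s has dimensions [L^2 M T^-3], which is exactly power [L^2 M T^-3].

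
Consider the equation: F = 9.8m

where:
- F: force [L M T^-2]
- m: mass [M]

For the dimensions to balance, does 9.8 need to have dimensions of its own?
Yes

F has dimensions [L M T^-2], while m alone has dimensions [M]. For the equation to balance, the factor 9.8 must carry dimensions [L T^-2] — it is a dimensional constant (a numerical value of a physical quantity with its units suppressed), not a pure number.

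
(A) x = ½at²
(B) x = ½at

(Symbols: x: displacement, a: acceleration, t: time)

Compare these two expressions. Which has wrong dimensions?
(B)

(A) x = ½at²: LHS [L], RHS [L] ✓
(B) x = ½at: LHS [L], RHS [L T^-1] ✗

Expression (B) x = ½at is dimensionally incorrect.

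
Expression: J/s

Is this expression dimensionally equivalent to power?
Yes

The expression J/s has dimensions [L^2 M T^-3], which is exactly power [L^2 M T^-3].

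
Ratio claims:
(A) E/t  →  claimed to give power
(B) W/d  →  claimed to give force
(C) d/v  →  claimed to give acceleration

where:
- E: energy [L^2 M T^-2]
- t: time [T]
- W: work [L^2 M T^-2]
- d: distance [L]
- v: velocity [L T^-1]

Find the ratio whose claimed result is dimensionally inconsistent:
(C) d/v does not give acceleration

(A) E/t: [L^2 M T^-3] = power [L^2 M T^-3] ✓
(B) W/d: [L M T^-2] = force [L M T^-2] ✓
(C) d/v: [T] ≠ acceleration [L T^-2] ✗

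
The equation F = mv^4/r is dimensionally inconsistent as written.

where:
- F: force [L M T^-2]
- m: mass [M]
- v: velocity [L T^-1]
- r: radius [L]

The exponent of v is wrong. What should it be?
The exponent of v should be 2: F = mv^2/r

The LHS F has dimensions [L M T^-2]; v has dimensions [L T^-1].
As written, the RHS mv^4/r (exponent 4 on v) has dimensions [L^3 M T^-4], which does not match.
With exponent 2, the RHS mv^2/r has dimensions [L M T^-2], matching the LHS.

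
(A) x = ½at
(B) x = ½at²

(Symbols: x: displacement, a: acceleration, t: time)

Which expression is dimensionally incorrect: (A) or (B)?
(A)

(A) x = ½at: LHS [L], RHS [L T^-1] ✗
(B) x = ½at²: LHS [L], RHS [L] ✓

Expression (A) x = ½at is dimensionally incorrect.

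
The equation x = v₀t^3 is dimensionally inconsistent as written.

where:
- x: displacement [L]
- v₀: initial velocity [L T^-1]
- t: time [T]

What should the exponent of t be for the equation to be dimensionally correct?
The exponent of t should be 1: x = v₀t

The LHS x has dimensions [L]; t has dimensions [T].
As written, the RHS v₀t^3 (exponent 3 on t) has dimensions [L T^2], which does not match.
With exponent 1, the RHS v₀t has dimensions [L], matching the LHS.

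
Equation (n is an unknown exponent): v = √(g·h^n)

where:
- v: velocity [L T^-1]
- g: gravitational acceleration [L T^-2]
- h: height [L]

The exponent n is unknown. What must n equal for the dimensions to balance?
n = 1

v has dimensions [L T^-1]; h has dimensions [L].
With n = 1: √(g·h^1) has dimensions [L T^-1], matching the LHS ✓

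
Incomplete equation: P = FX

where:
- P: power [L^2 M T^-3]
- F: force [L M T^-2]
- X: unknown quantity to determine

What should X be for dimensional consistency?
X = v (velocity), dimensions [L T^-1]

P has dimensions [L^2 M T^-3]; the rest of the RHS (F) has dimensions [L M T^-2].
So X must have dimensions [L T^-1] — X = v (velocity).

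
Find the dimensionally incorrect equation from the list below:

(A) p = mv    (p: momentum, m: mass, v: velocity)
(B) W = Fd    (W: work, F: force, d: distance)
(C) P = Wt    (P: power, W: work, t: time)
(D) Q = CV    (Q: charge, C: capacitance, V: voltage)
(C) P = Wt

The equation (C) P = Wt is dimensionally incorrect.

LHS (P): [L^2 M T^-3]
RHS (Wt): [L^2 M T^-1] ✗

The dimensions do not match. The other three equations balance.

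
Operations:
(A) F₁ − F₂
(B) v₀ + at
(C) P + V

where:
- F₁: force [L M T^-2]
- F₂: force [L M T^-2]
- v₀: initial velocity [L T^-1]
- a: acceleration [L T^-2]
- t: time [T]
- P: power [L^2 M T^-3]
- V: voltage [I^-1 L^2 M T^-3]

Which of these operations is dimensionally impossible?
(C) P + V

(A) F₁ − F₂: F₁ [L M T^-2] and F₂ [L M T^-2] — same dimensions ✓
(B) v₀ + at: v₀ [L T^-1] and at [L T^-1] — same dimensions ✓
(C) P + V: P [L^2 M T^-3] and V [I^-1 L^2 M T^-3] — different dimensions cannot be added/subtracted ✗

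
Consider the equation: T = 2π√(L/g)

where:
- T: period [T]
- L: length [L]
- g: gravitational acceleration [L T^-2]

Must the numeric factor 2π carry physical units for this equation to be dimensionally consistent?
No

T has dimensions [T] and √(L/g) already has dimensions [T], so the equation balances without 2π contributing any dimensions. 2π is a pure (dimensionless) number; changing or removing it would not affect dimensional consistency.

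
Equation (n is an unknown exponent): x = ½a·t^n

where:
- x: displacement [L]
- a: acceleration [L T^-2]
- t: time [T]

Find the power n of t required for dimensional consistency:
n = 2

x has dimensions [L]; t has dimensions [T].
The rest of the RHS has dimensions [L T^-2], so t^n must supply [T^2].
With n = 2: ½a·t^2 has dimensions [L], matching the LHS ✓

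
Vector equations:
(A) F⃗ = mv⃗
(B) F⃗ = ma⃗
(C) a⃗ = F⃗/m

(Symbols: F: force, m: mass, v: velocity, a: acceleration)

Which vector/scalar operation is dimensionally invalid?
(A) F⃗ = mv⃗

(A) F⃗ = mv⃗: LHS [L M T^-2], RHS [L M T^-1] ✗ — mass times velocity is momentum, not force; should be ma⃗
(B) F⃗ = ma⃗: LHS [L M T^-2], RHS [L M T^-2] ✓ — Force and acceleration are vectors, mass is a scalar
(C) a⃗ = F⃗/m: LHS [L T^-2], RHS [L T^-2] ✓ — force (vector) divided by mass (scalar)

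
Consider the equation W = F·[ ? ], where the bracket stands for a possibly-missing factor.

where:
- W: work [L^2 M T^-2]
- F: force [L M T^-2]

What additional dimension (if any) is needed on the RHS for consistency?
[L] — length (e.g. a distance d)

W has dimensions [L^2 M T^-2]; F has dimensions [L M T^-2].
The bracketed factor must supply [L^2 M T^-2] / [L M T^-2] = [L].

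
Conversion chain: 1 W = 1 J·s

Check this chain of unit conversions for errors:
The chain is incorrect (it contains an error).

Incorrect: Watt is J/s, not J·s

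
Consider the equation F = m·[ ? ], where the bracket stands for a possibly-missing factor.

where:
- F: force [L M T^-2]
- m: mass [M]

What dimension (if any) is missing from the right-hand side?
[L T^-2] — acceleration (e.g. a)

F has dimensions [L M T^-2]; m has dimensions [M].
The bracketed factor must supply [L M T^-2] / [M] = [L T^-2].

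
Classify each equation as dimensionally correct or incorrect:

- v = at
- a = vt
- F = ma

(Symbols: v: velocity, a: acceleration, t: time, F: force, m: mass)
Dimensionally correct: v = at, F = ma
Dimensionally incorrect: a = vt
Ordered (correct first, then incorrect): v = at, F = ma, a = vt

- v = at: LHS [L T^-1], RHS [L T^-1] → correct ✓
- a = vt: LHS [L T^-2], RHS [L] → incorrect ✗
- F = ma: LHS [L M T^-2], RHS [L M T^-2] → correct ✓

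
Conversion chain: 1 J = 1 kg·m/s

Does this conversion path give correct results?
The chain is incorrect (it contains an error).

Incorrect: Joule is kg·m²/s², not kg·m/s (that is momentum)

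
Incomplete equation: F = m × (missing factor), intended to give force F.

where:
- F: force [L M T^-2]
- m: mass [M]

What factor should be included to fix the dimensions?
a (acceleration), dimensions [L T^-2]

F has dimensions [L M T^-2] and m has dimensions [M].
The missing factor must have dimensions [L M T^-2] / [M] = [L T^-2], i.e. acceleration (a).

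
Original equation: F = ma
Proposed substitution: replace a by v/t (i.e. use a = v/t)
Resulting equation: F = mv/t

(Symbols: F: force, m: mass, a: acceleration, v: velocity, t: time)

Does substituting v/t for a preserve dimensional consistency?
Yes

[a] = [L T^-2] and [v/t] = [L T^-2]. These match, so the substitution replaces a quantity by one of the same dimensions and the result F = mv/t has LHS [L M T^-2] vs RHS [L M T^-2] — still consistent.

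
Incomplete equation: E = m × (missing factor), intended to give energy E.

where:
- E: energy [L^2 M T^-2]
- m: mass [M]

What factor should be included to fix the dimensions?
v² (velocity squared), dimensions [L^2 T^-2]

E has dimensions [L^2 M T^-2] and m has dimensions [M].
The missing factor must have dimensions [L^2 M T^-2] / [M] = [L^2 T^-2], i.e. velocity squared (v²).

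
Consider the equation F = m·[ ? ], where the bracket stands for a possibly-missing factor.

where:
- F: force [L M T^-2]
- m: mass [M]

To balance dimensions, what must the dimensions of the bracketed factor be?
[L T^-2] — acceleration (e.g. a)

F has dimensions [L M T^-2]; m has dimensions [M].
The bracketed factor must supply [L M T^-2] / [M] = [L T^-2].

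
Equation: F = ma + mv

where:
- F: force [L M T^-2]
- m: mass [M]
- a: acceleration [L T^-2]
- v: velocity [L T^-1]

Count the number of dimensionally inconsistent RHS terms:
1

LHS F: [L M T^-2]
- ma: [L M T^-2] ✓
- mv: [L M T^-1] ✗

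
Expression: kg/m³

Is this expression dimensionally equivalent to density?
Yes

The expression kg/m³ has dimensions [L^-3 M], which is exactly density [L^-3 M].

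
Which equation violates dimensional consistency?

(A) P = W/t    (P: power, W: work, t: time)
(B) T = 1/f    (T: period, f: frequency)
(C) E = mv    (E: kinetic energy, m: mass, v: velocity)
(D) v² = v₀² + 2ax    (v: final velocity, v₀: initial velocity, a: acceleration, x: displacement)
(C) E = mv

The equation (C) E = mv is dimensionally incorrect.

LHS (E): [L^2 M T^-2]
RHS (mv): [L M T^-1] ✗

The dimensions do not match. The other three equations balance.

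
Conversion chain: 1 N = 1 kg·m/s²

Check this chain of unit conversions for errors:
The chain is correct (no errors).

Correct: Newton is defined as kg·m/s²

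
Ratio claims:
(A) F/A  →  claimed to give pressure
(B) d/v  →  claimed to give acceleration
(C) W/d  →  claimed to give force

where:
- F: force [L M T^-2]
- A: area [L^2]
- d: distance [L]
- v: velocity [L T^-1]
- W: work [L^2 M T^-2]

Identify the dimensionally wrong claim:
(B) d/v does not give acceleration

(A) F/A: [L^-1 M T^-2] = pressure [L^-1 M T^-2] ✓
(B) d/v: [T] ≠ acceleration [L T^-2] ✗
(C) W/d: [L M T^-2] = force [L M T^-2] ✓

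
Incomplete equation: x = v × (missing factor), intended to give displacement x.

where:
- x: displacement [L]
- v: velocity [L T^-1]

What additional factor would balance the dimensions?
t (time), dimensions [T]

x has dimensions [L] and v has dimensions [L T^-1].
The missing factor must have dimensions [L] / [L T^-1] = [T], i.e. time (t).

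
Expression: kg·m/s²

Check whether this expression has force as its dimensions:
Yes

The expression kg·m/s² has dimensions [L M T^-2], which is exactly force [L M T^-2].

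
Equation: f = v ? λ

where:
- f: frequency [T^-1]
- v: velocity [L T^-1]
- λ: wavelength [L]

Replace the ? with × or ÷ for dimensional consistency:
division (÷): f = v ÷ λ

f [T^-1]; v [L T^-1]; λ [L].
v × λ → [L^2 T^-1] ✗
v ÷ λ → [T^-1] ✓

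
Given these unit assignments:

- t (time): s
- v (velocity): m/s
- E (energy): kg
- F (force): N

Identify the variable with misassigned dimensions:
E

The variable E (energy) should have units J, not kg.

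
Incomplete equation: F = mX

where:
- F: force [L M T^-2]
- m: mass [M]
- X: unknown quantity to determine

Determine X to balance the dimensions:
X = a (acceleration), dimensions [L T^-2]

F has dimensions [L M T^-2]; the rest of the RHS (m) has dimensions [M].
So X must have dimensions [L T^-2] — X = a (acceleration).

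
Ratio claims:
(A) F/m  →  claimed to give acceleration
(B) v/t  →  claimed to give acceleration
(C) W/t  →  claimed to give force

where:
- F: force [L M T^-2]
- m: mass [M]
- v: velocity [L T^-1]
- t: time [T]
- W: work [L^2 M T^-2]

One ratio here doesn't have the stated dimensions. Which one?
(C) W/t does not give force

(A) F/m: [L T^-2] = acceleration [L T^-2] ✓
(B) v/t: [L T^-2] = acceleration [L T^-2] ✓
(C) W/t: [L^2 M T^-3] ≠ force [L M T^-2] ✗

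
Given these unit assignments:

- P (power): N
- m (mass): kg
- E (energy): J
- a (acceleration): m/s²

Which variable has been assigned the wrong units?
P

The variable P (power) should have units W, not N.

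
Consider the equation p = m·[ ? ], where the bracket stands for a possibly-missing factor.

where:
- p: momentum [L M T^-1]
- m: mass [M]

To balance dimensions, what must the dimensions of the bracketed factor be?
[L T^-1] — velocity (e.g. v)

p has dimensions [L M T^-1]; m has dimensions [M].
The bracketed factor must supply [L M T^-1] / [M] = [L T^-1].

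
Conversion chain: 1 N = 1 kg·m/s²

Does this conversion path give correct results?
The chain is correct (no errors).

Correct: Newton is defined as kg·m/s²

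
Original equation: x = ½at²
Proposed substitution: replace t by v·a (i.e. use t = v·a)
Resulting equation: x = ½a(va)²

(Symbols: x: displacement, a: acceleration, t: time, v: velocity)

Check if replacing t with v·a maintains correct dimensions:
No

[t] = [T] and [v·a] = [L^2 T^-3]. These differ, so the substitution replaces a quantity by one of different dimensions and the result x = ½a(va)² has LHS [L] vs RHS [L^5 T^-8] — inconsistent.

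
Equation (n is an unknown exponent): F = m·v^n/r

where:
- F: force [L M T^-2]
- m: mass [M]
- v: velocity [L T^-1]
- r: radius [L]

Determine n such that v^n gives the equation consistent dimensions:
n = 2

F has dimensions [L M T^-2]; v has dimensions [L T^-1].
The rest of the RHS has dimensions [L^-1 M], so v^n must supply [L^2 T^-2].
With n = 2: m·v^2/r has dimensions [L M T^-2], matching the LHS ✓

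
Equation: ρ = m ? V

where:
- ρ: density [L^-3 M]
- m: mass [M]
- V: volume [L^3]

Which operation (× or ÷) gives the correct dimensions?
division (÷): ρ = m ÷ V

ρ [L^-3 M]; m [M]; V [L^3].
m × V → [L^3 M] ✗
m ÷ V → [L^-3 M] ✓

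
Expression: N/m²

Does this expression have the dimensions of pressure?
Yes

The expression N/m² has dimensions [L^-1 M T^-2], which is exactly pressure [L^-1 M T^-2].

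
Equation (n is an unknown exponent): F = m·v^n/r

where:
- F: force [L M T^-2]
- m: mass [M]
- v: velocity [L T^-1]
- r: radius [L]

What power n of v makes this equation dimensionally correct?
n = 2

F has dimensions [L M T^-2]; v has dimensions [L T^-1].
The rest of the RHS has dimensions [L^-1 M], so v^n must supply [L^2 T^-2].
With n = 2: m·v^2/r has dimensions [L M T^-2], matching the LHS ✓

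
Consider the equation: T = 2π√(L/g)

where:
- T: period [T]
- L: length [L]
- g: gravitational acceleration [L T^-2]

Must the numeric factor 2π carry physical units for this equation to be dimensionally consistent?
No

T has dimensions [T] and √(L/g) already has dimensions [T], so the equation balances without 2π contributing any dimensions. 2π is a pure (dimensionless) number; changing or removing it would not affect dimensional consistency.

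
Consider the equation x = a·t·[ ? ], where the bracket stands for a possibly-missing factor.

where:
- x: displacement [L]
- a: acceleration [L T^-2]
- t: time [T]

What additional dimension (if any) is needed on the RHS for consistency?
[T] — time (e.g. t)

x has dimensions [L]; a·t has dimensions [L T^-1].
The bracketed factor must supply [L] / [L T^-1] = [T].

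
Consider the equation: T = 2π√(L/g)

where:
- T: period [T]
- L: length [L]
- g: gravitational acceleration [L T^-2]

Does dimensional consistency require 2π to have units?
No

T has dimensions [T] and √(L/g) already has dimensions [T], so the equation balances without 2π contributing any dimensions. 2π is a pure (dimensionless) number; changing or removing it would not affect dimensional consistency.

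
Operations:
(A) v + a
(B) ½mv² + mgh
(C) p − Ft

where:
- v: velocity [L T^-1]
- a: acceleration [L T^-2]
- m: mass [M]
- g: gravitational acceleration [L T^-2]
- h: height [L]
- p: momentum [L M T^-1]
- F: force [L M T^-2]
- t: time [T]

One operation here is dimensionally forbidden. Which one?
(A) v + a

(A) v + a: v [L T^-1] and a [L T^-2] — different dimensions cannot be added/subtracted ✗
(B) ½mv² + mgh: ½mv² [L^2 M T^-2] and mgh [L^2 M T^-2] — same dimensions ✓
(C) p − Ft: p [L M T^-1] and Ft [L M T^-1] — same dimensions ✓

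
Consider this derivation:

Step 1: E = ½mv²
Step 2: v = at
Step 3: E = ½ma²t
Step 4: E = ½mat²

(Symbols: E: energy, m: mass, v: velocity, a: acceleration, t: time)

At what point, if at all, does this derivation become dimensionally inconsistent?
Step 3

Step 1: E = ½mv² → LHS [L^2 M T^-2], RHS [L^2 M T^-2] ✓
Step 2: v = at → LHS [L T^-1], RHS [L T^-1] ✓
Step 3: E = ½ma²t → LHS [L^2 M T^-2], RHS [L^2 M T^-3] ✗

The first dimensional inconsistency appears in step 3: E = ½ma²t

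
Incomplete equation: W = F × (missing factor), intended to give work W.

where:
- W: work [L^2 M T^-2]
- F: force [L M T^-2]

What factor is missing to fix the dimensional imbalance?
d (distance), dimensions [L]

W has dimensions [L^2 M T^-2] and F has dimensions [L M T^-2].
The missing factor must have dimensions [L^2 M T^-2] / [L M T^-2] = [L], i.e. distance (d).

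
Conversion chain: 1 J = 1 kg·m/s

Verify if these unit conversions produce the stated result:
The chain is incorrect (it contains an error).

Incorrect: Joule is kg·m²/s², not kg·m/s (that is momentum)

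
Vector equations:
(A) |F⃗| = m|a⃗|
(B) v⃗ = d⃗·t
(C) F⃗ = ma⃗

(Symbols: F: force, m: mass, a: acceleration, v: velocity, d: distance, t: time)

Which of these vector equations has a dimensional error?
(B) v⃗ = d⃗·t

(A) |F⃗| = m|a⃗|: LHS [L M T^-2], RHS [L M T^-2] ✓ — magnitudes of vectors are scalars
(B) v⃗ = d⃗·t: LHS [L T^-1], RHS [L T] ✗ — velocity is displacement per time; should be d⃗/t
(C) F⃗ = ma⃗: LHS [L M T^-2], RHS [L M T^-2] ✓ — Force and acceleration are vectors, mass is a scalar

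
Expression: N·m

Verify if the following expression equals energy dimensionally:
Yes

The expression N·m has dimensions [L^2 M T^-2], which is exactly energy [L^2 M T^-2].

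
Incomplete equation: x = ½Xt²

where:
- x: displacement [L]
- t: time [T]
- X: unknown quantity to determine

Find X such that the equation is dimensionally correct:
X = a (acceleration), dimensions [L T^-2]

x has dimensions [L]; the rest of the RHS (½ t²) has dimensions [T^2].
So X must have dimensions [L T^-2] — X = a (acceleration).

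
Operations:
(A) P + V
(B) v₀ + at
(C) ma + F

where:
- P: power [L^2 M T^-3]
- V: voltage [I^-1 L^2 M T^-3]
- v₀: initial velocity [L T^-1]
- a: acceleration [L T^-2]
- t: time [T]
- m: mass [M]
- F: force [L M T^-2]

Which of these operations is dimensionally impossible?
(A) P + V

(A) P + V: P [L^2 M T^-3] and V [I^-1 L^2 M T^-3] — different dimensions cannot be added/subtracted ✗
(B) v₀ + at: v₀ [L T^-1] and at [L T^-1] — same dimensions ✓
(C) ma + F: ma [L M T^-2] and F [L M T^-2] — same dimensions ✓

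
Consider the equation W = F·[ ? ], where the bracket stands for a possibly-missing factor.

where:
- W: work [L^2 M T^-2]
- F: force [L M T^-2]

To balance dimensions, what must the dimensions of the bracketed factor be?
[L] — length (e.g. a distance d)

W has dimensions [L^2 M T^-2]; F has dimensions [L M T^-2].
The bracketed factor must supply [L^2 M T^-2] / [L M T^-2] = [L].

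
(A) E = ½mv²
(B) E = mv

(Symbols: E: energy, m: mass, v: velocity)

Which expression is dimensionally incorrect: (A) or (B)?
(B)

(A) E = ½mv²: LHS [L^2 M T^-2], RHS [L^2 M T^-2] ✓
(B) E = mv: LHS [L^2 M T^-2], RHS [L M T^-1] ✗

Expression (B) E = mv is dimensionally incorrect.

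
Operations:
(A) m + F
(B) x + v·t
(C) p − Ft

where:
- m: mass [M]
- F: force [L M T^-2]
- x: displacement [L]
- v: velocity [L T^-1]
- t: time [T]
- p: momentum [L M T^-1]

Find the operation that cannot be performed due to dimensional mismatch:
(A) m + F

(A) m + F: m [M] and F [L M T^-2] — different dimensions cannot be added/subtracted ✗
(B) x + v·t: x [L] and v·t [L] — same dimensions ✓
(C) p − Ft: p [L M T^-1] and Ft [L M T^-1] — same dimensions ✓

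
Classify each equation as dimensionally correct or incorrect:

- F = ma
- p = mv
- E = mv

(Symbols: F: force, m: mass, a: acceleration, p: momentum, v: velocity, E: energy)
Dimensionally correct: F = ma, p = mv
Dimensionally incorrect: E = mv
Ordered (correct first, then incorrect): F = ma, p = mv, E = mv

- F = ma: LHS [L M T^-2], RHS [L M T^-2] → correct ✓
- p = mv: LHS [L M T^-1], RHS [L M T^-1] → correct ✓
- E = mv: LHS [L^2 M T^-2], RHS [L M T^-1] → incorrect ✗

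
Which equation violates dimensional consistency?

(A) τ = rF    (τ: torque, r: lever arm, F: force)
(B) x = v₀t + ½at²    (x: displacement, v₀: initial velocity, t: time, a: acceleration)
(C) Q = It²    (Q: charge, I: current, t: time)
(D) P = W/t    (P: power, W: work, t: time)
(C) Q = It²

The equation (C) Q = It² is dimensionally incorrect.

LHS (Q): [I T]
RHS (It²): [I T^2] ✗

The dimensions do not match. The other three equations balance.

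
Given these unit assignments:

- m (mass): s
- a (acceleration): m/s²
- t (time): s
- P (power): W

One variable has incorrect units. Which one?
m

The variable m (mass) should have units kg, not s.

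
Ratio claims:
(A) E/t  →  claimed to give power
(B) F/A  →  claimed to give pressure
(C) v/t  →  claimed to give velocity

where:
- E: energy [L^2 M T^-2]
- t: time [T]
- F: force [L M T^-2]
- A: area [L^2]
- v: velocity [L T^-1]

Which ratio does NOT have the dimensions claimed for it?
(C) v/t does not give velocity

(A) E/t: [L^2 M T^-3] = power [L^2 M T^-3] ✓
(B) F/A: [L^-1 M T^-2] = pressure [L^-1 M T^-2] ✓
(C) v/t: [L T^-2] ≠ velocity [L T^-1] ✗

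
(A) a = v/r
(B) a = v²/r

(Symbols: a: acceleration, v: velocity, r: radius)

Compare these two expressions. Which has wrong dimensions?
(A)

(A) a = v/r: LHS [L T^-2], RHS [T^-1] ✗
(B) a = v²/r: LHS [L T^-2], RHS [L T^-2] ✓

Expression (A) a = v/r is dimensionally incorrect.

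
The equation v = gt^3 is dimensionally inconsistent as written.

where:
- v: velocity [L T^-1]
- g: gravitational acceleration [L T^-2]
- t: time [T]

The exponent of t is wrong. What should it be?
The exponent of t should be 1: v = gt

The LHS v has dimensions [L T^-1]; t has dimensions [T].
As written, the RHS gt^3 (exponent 3 on t) has dimensions [L T], which does not match.
With exponent 1, the RHS gt has dimensions [L T^-1], matching the LHS.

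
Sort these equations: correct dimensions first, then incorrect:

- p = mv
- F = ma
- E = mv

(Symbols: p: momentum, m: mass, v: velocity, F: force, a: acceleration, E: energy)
Dimensionally correct: p = mv, F = ma
Dimensionally incorrect: E = mv
Ordered (correct first, then incorrect): p = mv, F = ma, E = mv

- p = mv: LHS [L M T^-1], RHS [L M T^-1] → correct ✓
- F = ma: LHS [L M T^-2], RHS [L M T^-2] → correct ✓
- E = mv: LHS [L^2 M T^-2], RHS [L M T^-1] → incorrect ✗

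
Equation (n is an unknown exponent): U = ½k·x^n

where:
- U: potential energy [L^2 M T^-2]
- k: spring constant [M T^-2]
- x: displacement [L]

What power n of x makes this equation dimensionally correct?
n = 2

U has dimensions [L^2 M T^-2]; x has dimensions [L].
The rest of the RHS has dimensions [M T^-2], so x^n must supply [L^2].
With n = 2: ½k·x^2 has dimensions [L^2 M T^-2], matching the LHS ✓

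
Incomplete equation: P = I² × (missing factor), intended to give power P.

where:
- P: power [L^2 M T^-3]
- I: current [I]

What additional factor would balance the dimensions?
R (resistance), dimensions [I^-2 L^2 M T^-3]

P has dimensions [L^2 M T^-3] and I² has dimensions [I^2].
The missing factor must have dimensions [L^2 M T^-3] / [I^2] = [I^-2 L^2 M T^-3], i.e. resistance (R).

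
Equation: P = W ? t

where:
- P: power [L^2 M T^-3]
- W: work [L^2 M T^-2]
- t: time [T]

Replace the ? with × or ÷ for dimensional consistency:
division (÷): P = W ÷ t

P [L^2 M T^-3]; W [L^2 M T^-2]; t [T].
W × t → [L^2 M T^-1] ✗
W ÷ t → [L^2 M T^-3] ✓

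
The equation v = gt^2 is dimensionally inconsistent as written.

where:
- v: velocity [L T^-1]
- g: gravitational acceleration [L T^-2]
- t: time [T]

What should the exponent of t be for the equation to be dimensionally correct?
The exponent of t should be 1: v = gt

The LHS v has dimensions [L T^-1]; t has dimensions [T].
As written, the RHS gt^2 (exponent 2 on t) has dimensions [L], which does not match.
With exponent 1, the RHS gt has dimensions [L T^-1], matching the LHS.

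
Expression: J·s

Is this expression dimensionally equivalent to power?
No

The expression J·s has dimensions [L^2 M T^-1], but power has dimensions [L^2 M T^-3].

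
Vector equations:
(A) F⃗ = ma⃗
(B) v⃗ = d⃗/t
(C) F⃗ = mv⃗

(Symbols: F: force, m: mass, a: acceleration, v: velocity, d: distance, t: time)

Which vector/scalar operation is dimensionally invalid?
(C) F⃗ = mv⃗

(A) F⃗ = ma⃗: LHS [L M T^-2], RHS [L M T^-2] ✓ — Force and acceleration are vectors, mass is a scalar
(B) v⃗ = d⃗/t: LHS [L T^-1], RHS [L T^-1] ✓ — displacement (vector) divided by time (scalar)
(C) F⃗ = mv⃗: LHS [L M T^-2], RHS [L M T^-1] ✗ — mass times velocity is momentum, not force; should be ma⃗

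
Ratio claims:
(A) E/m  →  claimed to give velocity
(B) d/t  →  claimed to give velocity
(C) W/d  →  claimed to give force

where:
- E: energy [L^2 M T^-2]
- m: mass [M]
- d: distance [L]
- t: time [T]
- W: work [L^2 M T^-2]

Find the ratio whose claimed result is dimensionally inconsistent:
(A) E/m does not give velocity

(A) E/m: [L^2 T^-2] ≠ velocity [L T^-1] ✗
(B) d/t: [L T^-1] = velocity [L T^-1] ✓
(C) W/d: [L M T^-2] = force [L M T^-2] ✓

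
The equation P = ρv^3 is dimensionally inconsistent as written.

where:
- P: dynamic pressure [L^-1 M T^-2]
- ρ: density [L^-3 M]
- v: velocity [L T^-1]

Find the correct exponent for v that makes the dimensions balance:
The exponent of v should be 2: P = ρv^2

The LHS P has dimensions [L^-1 M T^-2]; v has dimensions [L T^-1].
As written, the RHS ρv^3 (exponent 3 on v) has dimensions [M T^-3], which does not match.
With exponent 2, the RHS ρv^2 has dimensions [L^-1 M T^-2], matching the LHS.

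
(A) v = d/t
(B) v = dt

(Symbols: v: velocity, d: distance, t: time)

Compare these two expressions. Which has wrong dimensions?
(B)

(A) v = d/t: LHS [L T^-1], RHS [L T^-1] ✓
(B) v = dt: LHS [L T^-1], RHS [L T] ✗

Expression (B) v = dt is dimensionally incorrect.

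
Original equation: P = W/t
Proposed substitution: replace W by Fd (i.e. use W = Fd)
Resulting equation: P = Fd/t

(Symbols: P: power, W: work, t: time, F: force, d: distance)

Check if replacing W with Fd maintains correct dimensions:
Yes

[W] = [L^2 M T^-2] and [Fd] = [L^2 M T^-2]. These match, so the substitution replaces a quantity by one of the same dimensions and the result P = Fd/t has LHS [L^2 M T^-3] vs RHS [L^2 M T^-3] — still consistent.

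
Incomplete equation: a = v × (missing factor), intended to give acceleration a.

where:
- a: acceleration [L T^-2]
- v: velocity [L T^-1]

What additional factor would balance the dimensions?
1/t (inverse time), dimensions [T^-1]

a has dimensions [L T^-2] and v has dimensions [L T^-1].
The missing factor must have dimensions [L T^-2] / [L T^-1] = [T^-1], i.e. inverse time (1/t).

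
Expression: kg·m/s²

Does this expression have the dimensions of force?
Yes

The expression kg·m/s² has dimensions [L M T^-2], which is exactly force [L M T^-2].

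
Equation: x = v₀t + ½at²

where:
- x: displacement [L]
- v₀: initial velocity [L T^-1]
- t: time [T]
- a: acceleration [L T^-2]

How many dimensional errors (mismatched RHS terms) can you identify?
0

LHS x: [L]
- v₀t: [L] ✓
- ½at²: [L] ✓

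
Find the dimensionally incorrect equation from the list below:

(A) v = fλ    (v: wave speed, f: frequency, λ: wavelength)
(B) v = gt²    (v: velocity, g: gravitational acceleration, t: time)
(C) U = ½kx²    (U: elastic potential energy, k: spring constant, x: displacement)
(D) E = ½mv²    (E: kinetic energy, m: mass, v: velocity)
(B) v = gt²

The equation (B) v = gt² is dimensionally incorrect.

LHS (v): [L T^-1]
RHS (gt²): [L] ✗

The dimensions do not match. The other three equations balance.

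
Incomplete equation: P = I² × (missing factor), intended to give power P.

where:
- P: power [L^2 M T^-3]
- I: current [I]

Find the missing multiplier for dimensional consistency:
R (resistance), dimensions [I^-2 L^2 M T^-3]

P has dimensions [L^2 M T^-3] and I² has dimensions [I^2].
The missing factor must have dimensions [L^2 M T^-3] / [I^2] = [I^-2 L^2 M T^-3], i.e. resistance (R).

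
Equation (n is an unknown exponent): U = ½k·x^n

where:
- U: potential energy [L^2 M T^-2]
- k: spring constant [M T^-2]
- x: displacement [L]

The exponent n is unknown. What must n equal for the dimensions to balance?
n = 2

U has dimensions [L^2 M T^-2]; x has dimensions [L].
The rest of the RHS has dimensions [M T^-2], so x^n must supply [L^2].
With n = 2: ½k·x^2 has dimensions [L^2 M T^-2], matching the LHS ✓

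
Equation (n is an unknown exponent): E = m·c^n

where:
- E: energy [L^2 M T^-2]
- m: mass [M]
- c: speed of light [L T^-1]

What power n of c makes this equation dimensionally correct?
n = 2

E has dimensions [L^2 M T^-2]; c has dimensions [L T^-1].
The rest of the RHS has dimensions [M], so c^n must supply [L^2 T^-2].
With n = 2: m·c^2 has dimensions [L^2 M T^-2], matching the LHS ✓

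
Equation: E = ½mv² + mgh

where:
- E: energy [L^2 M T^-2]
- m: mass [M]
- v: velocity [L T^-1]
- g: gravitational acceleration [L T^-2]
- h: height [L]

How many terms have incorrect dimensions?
0

LHS E: [L^2 M T^-2]
- ½mv²: [L^2 M T^-2] ✓
- mgh: [L^2 M T^-2] ✓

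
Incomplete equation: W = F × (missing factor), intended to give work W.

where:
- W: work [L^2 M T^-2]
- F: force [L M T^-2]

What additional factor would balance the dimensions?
d (distance), dimensions [L]

W has dimensions [L^2 M T^-2] and F has dimensions [L M T^-2].
The missing factor must have dimensions [L^2 M T^-2] / [L M T^-2] = [L], i.e. distance (d).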